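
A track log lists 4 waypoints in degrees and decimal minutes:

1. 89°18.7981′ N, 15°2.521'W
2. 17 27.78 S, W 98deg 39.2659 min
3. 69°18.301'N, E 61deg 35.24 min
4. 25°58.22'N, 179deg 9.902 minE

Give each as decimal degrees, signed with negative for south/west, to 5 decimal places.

Point 1:
  Latitude: 18.7981′ = 0.313302°; total 89.313302
  N → positive
  Longitude: 15 + 2.521/60 = 15.042017
  W → negative
Point 2:
  Latitude: 17 + 27.78/60 = 17.463000
  S → negative
  λ: 98 + 39.2659/60 = 98.654432
  hemisphere W, so the sign is −
Point 3:
  Latitude: 69 + 18.301/60 = 69.305017
  N ⇒ keep positive
  λ: 61 + 35.24/60 = 61.587333
  E ⇒ keep positive
Point 4:
  Lat: 58.22′ = 0.970333°; total 25.970333
  N ⇒ keep positive
  λ: 9.902′ = 0.165033°; total 179.165033
  E ⇒ keep positive

1. 89.31330, -15.04202
2. -17.46300, -98.65443
3. 69.30502, 61.58733
4. 25.97033, 179.16503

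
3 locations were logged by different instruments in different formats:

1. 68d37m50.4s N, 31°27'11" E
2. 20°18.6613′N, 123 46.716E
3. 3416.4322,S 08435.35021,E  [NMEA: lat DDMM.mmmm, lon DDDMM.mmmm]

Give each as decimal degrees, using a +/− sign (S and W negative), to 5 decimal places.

Point 1:
  Lat: 68 + 37/60 + 50.4/3600 = 68.630667
  N ⇒ keep positive
  Lon: 31 + 27/60 + 11/3600 = 31.453056
  E → positive
Point 2:
  Latitude: 20 + 18.6613/60 = 20.311022
  N ⇒ keep positive
  λ: 123 + 46.716/60 = 123.778600
  E ⇒ keep positive
Point 3:
  φ: degrees = first 2 digits = 34, minutes = 16.4322; 34 + 16.4322/60 = 34.273870
  S ⇒ negate
  Longitude: degrees = first 3 digits = 84, minutes = 35.35021; 84 + 35.35021/60 = 84.589170
  E → positive

1. 68.63067, 31.45306
2. 20.31102, 123.77860
3. -34.27387, 84.58917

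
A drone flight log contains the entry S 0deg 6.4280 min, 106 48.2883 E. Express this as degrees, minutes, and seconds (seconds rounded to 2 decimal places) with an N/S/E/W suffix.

Latitude: 6.42800′ → 6′ and 0.42800 × 60 = 25.6800″
Lon: fractional minutes 0.28830 × 60 = 17.2980″

0°06′25.68″ S, 106°48′17.30″ E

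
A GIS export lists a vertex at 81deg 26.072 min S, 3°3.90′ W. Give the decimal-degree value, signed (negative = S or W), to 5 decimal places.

-81.43453, -3.06500

Latitude: 81 + 26.072/60 = 81.434533
hemisphere S, so the sign is −
Lon: 3.9′ = 0.065000°; total 3.065000
W ⇒ negate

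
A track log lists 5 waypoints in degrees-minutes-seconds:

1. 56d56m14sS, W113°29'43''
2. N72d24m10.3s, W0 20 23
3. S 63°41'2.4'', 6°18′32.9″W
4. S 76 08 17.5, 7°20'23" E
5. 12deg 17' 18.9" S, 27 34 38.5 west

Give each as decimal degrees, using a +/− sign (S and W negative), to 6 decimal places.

1. -56.937222, -113.495278
2. 72.402861, -0.339722
3. -63.684000, -6.309139
4. -76.138194, 7.339722
5. -12.288583, -27.577361

Point 1:
  Lat: 56′ + 14″ = 56.23333′; 56 + 56.23333/60 = 56.9372222
  hemisphere S, so the sign is −
  Lon: 113° + 29/60 + 43/3600 = 113 + 0.483333 + 0.011944 = 113.4952778
  W → negative
Point 2:
  Latitude: 72 + 24/60 + 10.3/3600 = 72.4028611
  N → positive
  λ: 0 + 20/60 + 23/3600 = 0.3397222
  W → negative
Point 3:
  Latitude: 41′ + 2.4″ = 41.04000′; 63 + 41.04000/60 = 63.6840000
  S ⇒ negate
  Longitude: 18′ + 32.9″ = 18.54833′; 6 + 18.54833/60 = 6.3091389
  W ⇒ negate
Point 4:
  Lat: 76 + 8/60 + 17.5/3600 = 76.1381944
  S → negative
  Longitude: 20′ + 23″ = 20.38333′; 7 + 20.38333/60 = 7.3397222
  E ⇒ keep positive
Point 5:
  Lat: 17′ + 18.9″ = 17.31500′; 12 + 17.31500/60 = 12.2885833
  S → negative
  λ: 34′ + 38.5″ = 34.64167′; 27 + 34.64167/60 = 27.5773611
  hemisphere W, so the sign is −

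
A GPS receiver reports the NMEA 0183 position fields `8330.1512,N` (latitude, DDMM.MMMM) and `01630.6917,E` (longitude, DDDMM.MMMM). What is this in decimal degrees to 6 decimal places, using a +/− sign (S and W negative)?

Latitude: split at 2 digits → 83° and 30.1512′; 83 + 30.1512/60 = 83.5025200
N → positive
λ: split at 3 digits → 016° and 30.6917′; 16 + 30.6917/60 = 16.5115283
E ⇒ keep positive

83.502520, 16.511528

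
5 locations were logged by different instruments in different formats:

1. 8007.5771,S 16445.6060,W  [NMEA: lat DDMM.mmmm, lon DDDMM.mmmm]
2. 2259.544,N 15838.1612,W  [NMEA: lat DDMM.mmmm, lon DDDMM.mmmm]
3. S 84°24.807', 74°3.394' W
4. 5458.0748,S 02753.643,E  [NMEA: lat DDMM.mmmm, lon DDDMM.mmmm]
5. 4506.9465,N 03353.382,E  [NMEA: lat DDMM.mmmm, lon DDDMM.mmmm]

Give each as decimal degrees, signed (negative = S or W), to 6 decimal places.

Point 1:
  Latitude: degrees = first 2 digits = 80, minutes = 7.5771; 80 + 7.5771/60 = 80.1262850
  S ⇒ negate
  Lon: degrees = first 3 digits = 164, minutes = 45.606; 164 + 45.606/60 = 164.7601000
  hemisphere W, so the sign is −
Point 2:
  Lat: split at 2 digits → 22° and 59.544′; 22 + 59.544/60 = 22.9924000
  N ⇒ keep positive
  Lon: split at 3 digits → 158° and 38.1612′; 158 + 38.1612/60 = 158.6360200
  W → negative
Point 3:
  φ: 24.807′ = 0.413450°; total 84.4134500
  S ⇒ negate
  λ: 74 + 3.394/60 = 74.0565667
  hemisphere W, so the sign is −
Point 4:
  Latitude: degrees = first 2 digits = 54, minutes = 58.0748; 54 + 58.0748/60 = 54.9679133
  hemisphere S, so the sign is −
  Longitude: degrees = first 3 digits = 27, minutes = 53.643; 27 + 53.643/60 = 27.8940500
  E ⇒ keep positive
Point 5:
  Latitude: split at 2 digits → 45° and 6.9465′; 45 + 6.9465/60 = 45.1157750
  N → positive
  λ: degrees = first 3 digits = 33, minutes = 53.382; 33 + 53.382/60 = 33.8897000
  E → positive

1. -80.126285, -164.760100
2. 22.992400, -158.636020
3. -84.413450, -74.056567
4. -54.967913, 27.894050
5. 45.115775, 33.889700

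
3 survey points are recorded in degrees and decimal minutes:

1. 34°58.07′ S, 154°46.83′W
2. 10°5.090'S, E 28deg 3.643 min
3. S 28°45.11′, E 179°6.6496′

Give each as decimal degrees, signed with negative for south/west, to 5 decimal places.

Point 1:
  Lat: 34 + 58.07/60 = 34.967833
  S → negative
  λ: 46.83′ = 0.780500°; total 154.780500
  hemisphere W, so the sign is −
Point 2:
  Lat: 5.09′ = 0.084833°; total 10.084833
  hemisphere S, so the sign is −
  Longitude: 3.643′ = 0.060717°; total 28.060717
  E → positive
Point 3:
  φ: 45.11′ = 0.751833°; total 28.751833
  hemisphere S, so the sign is −
  Lon: 179 + 6.6496/60 = 179.110827
  E ⇒ keep positive

1. -34.96783, -154.78050
2. -10.08483, 28.06072
3. -28.75183, 179.11083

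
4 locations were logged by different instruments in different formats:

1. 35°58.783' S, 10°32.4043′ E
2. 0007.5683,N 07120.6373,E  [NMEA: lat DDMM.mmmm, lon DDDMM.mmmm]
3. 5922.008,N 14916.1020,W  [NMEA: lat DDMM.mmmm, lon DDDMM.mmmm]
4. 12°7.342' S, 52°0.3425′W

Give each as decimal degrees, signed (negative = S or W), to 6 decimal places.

1. -35.979717, 10.540072
2. 0.126138, 71.343955
3. 59.366800, -149.268367
4. -12.122367, -52.005708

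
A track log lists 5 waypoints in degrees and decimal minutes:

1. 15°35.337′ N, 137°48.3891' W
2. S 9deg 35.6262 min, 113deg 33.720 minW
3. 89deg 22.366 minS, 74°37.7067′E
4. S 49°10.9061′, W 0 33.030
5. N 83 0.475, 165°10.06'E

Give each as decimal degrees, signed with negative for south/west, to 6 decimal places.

Point 1:
  Latitude: 35.337′ = 0.588950°; total 15.5889500
  N ⇒ keep positive
  λ: 137 + 48.3891/60 = 137.8064850
  W ⇒ negate
Point 2:
  Lat: 9 + 35.6262/60 = 9.5937700
  S ⇒ negate
  Lon: 33.72′ = 0.562000°; total 113.5620000
  W ⇒ negate
Point 3:
  Lat: 22.366′ = 0.372767°; total 89.3727667
  hemisphere S, so the sign is −
  λ: 37.7067′ = 0.628445°; total 74.6284450
  E → positive
Point 4:
  Latitude: 49 + 10.9061/60 = 49.1817683
  S ⇒ negate
  Longitude: 0 + 33.03/60 = 0.5505000
  W ⇒ negate
Point 5:
  φ: 0.475′ = 0.007917°; total 83.0079167
  N ⇒ keep positive
  Longitude: 165 + 10.06/60 = 165.1676667
  E → positive

1. 15.588950, -137.806485
2. -9.593770, -113.562000
3. -89.372767, 74.628445
4. -49.181768, -0.550500
5. 83.007917, 165.167667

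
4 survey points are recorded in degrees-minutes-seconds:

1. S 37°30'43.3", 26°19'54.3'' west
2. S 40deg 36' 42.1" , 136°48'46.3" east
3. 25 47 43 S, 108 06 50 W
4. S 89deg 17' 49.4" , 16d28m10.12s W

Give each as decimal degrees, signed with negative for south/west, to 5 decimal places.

Point 1:
  Lat: 37 + 30/60 + 43.3/3600 = 37.512028
  S ⇒ negate
  λ: 26 + 19/60 + 54.3/3600 = 26.331750
  W ⇒ negate
Point 2:
  Lat: 36′ + 42.1″ = 36.70167′; 40 + 36.70167/60 = 40.611694
  S → negative
  Longitude: 136° + 48/60 + 46.3/3600 = 136 + 0.800000 + 0.012861 = 136.812861
  E → positive
Point 3:
  Lat: 47′ + 43″ = 47.71667′; 25 + 47.71667/60 = 25.795278
  S ⇒ negate
  λ: 6′ + 50″ = 6.83333′; 108 + 6.83333/60 = 108.113889
  W ⇒ negate
Point 4:
  Lat: 89° + 17/60 + 49.4/3600 = 89 + 0.283333 + 0.013722 = 89.297056
  S ⇒ negate
  Lon: 16° + 28/60 + 10.12/3600 = 16 + 0.466667 + 0.002811 = 16.469478
  W ⇒ negate

1. -37.51203, -26.33175
2. -40.61169, 136.81286
3. -25.79528, -108.11389
4. -89.29706, -16.46948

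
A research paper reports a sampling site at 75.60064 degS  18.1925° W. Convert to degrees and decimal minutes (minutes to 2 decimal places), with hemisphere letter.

75° 36.04′ S, 18° 11.55′ W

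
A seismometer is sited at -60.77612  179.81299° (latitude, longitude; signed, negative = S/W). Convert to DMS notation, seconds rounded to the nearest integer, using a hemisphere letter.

60°46′34″ S, 179°48′47″ E

Latitude is negative → S; |value| = 60.776120
φ: 0.776120° → 46.56720′; 0.56720 × 60 = 34.03″
Lon: 0.812990° → 48.77940′; 0.77940 × 60 = 46.76″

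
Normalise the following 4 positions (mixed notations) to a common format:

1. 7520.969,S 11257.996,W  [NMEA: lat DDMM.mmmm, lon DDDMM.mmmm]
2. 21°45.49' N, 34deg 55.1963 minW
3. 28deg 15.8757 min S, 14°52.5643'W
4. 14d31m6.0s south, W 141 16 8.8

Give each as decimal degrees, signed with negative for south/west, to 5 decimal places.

Point 1:
  φ: degrees = first 2 digits = 75, minutes = 20.969; 75 + 20.969/60 = 75.349483
  S → negative
  Longitude: split at 3 digits → 112° and 57.996′; 112 + 57.996/60 = 112.966600
  hemisphere W, so the sign is −
Point 2:
  φ: 21 + 45.49/60 = 21.758167
  N → positive
  Longitude: 55.1963′ = 0.919938°; total 34.919938
  W → negative
Point 3:
  Latitude: 28 + 15.8757/60 = 28.264595
  S → negative
  λ: 14 + 52.5643/60 = 14.876072
  W ⇒ negate
Point 4:
  Latitude: 31′ + 6″ = 31.10000′; 14 + 31.10000/60 = 14.518333
  S ⇒ negate
  λ: 16′ + 8.8″ = 16.14667′; 141 + 16.14667/60 = 141.269111
  W → negative

1. -75.34948, -112.96660
2. 21.75817, -34.91994
3. -28.26460, -14.87607
4. -14.51833, -141.26911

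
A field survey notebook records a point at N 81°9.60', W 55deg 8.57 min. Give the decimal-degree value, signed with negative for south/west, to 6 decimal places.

Lat: 81 + 9.6/60 = 81.1600000
N ⇒ keep positive
Longitude: 55 + 8.57/60 = 55.1428333
hemisphere W, so the sign is −

81.160000, -55.142833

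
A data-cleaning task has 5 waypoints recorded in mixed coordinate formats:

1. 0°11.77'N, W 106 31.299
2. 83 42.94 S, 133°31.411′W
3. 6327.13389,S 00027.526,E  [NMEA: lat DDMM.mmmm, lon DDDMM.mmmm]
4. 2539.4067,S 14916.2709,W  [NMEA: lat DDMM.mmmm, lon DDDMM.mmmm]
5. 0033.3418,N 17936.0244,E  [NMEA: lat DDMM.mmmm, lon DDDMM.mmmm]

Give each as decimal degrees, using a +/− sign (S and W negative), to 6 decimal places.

1. 0.196167, -106.521650
2. -83.715667, -133.523517
3. -63.452232, 0.458767
4. -25.656778, -149.271182
5. 0.555697, 179.600407

Point 1:
  Latitude: 11.77′ = 0.196167°; total 0.1961667
  N → positive
  Longitude: 106 + 31.299/60 = 106.5216500
  W ⇒ negate
Point 2:
  Latitude: 42.94′ = 0.715667°; total 83.7156667
  S ⇒ negate
  λ: 133 + 31.411/60 = 133.5235167
  hemisphere W, so the sign is −
Point 3:
  Latitude: degrees = first 2 digits = 63, minutes = 27.13389; 63 + 27.13389/60 = 63.4522315
  S → negative
  Longitude: degrees = first 3 digits = 0, minutes = 27.526; 0 + 27.526/60 = 0.4587667
  E → positive
Point 4:
  Latitude: degrees = first 2 digits = 25, minutes = 39.4067; 25 + 39.4067/60 = 25.6567783
  hemisphere S, so the sign is −
  λ: split at 3 digits → 149° and 16.2709′; 149 + 16.2709/60 = 149.2711817
  W → negative
Point 5:
  Latitude: split at 2 digits → 00° and 33.3418′; 0 + 33.3418/60 = 0.5556967
  N ⇒ keep positive
  λ: split at 3 digits → 179° and 36.0244′; 179 + 36.0244/60 = 179.6004067
  E → positive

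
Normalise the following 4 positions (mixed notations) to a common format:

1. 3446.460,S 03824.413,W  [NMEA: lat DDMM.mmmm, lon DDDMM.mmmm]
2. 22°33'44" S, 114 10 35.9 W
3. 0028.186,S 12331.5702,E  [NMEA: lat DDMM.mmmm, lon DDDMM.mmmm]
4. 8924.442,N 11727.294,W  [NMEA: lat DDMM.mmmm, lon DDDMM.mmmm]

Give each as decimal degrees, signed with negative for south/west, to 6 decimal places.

1. -34.774333, -38.406883
2. -22.562222, -114.176639
3. -0.469767, 123.526170
4. 89.407367, -117.454900

Point 1:
  Latitude: split at 2 digits → 34° and 46.46′; 34 + 46.46/60 = 34.7743333
  S → negative
  Longitude: split at 3 digits → 038° and 24.413′; 38 + 24.413/60 = 38.4068833
  hemisphere W, so the sign is −
Point 2:
  φ: 33′ + 44″ = 33.73333′; 22 + 33.73333/60 = 22.5622222
  hemisphere S, so the sign is −
  Lon: 10′ + 35.9″ = 10.59833′; 114 + 10.59833/60 = 114.1766389
  hemisphere W, so the sign is −
Point 3:
  φ: degrees = first 2 digits = 0, minutes = 28.186; 0 + 28.186/60 = 0.4697667
  hemisphere S, so the sign is −
  Lon: degrees = first 3 digits = 123, minutes = 31.5702; 123 + 31.5702/60 = 123.5261700
  E → positive
Point 4:
  φ: split at 2 digits → 89° and 24.442′; 89 + 24.442/60 = 89.4073667
  N ⇒ keep positive
  Lon: degrees = first 3 digits = 117, minutes = 27.294; 117 + 27.294/60 = 117.4549000
  hemisphere W, so the sign is −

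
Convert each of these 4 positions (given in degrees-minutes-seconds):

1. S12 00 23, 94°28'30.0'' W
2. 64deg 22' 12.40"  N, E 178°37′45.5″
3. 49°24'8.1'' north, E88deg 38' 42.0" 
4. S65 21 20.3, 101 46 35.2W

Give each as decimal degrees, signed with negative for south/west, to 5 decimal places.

Point 1:
  Latitude: 0′ + 23″ = 0.38333′; 12 + 0.38333/60 = 12.006389
  S → negative
  Lon: 28′ + 30″ = 28.50000′; 94 + 28.50000/60 = 94.475000
  hemisphere W, so the sign is −
Point 2:
  Latitude: 64 + 22/60 + 12.4/3600 = 64.370111
  N ⇒ keep positive
  Lon: 178° + 37/60 + 45.5/3600 = 178 + 0.616667 + 0.012639 = 178.629306
  E ⇒ keep positive
Point 3:
  Latitude: 24′ + 8.1″ = 24.13500′; 49 + 24.13500/60 = 49.402250
  N → positive
  Longitude: 38′ + 42″ = 38.70000′; 88 + 38.70000/60 = 88.645000
  E → positive
Point 4:
  Lat: 21′ + 20.3″ = 21.33833′; 65 + 21.33833/60 = 65.355639
  S ⇒ negate
  Longitude: 101° + 46/60 + 35.2/3600 = 101 + 0.766667 + 0.009778 = 101.776444
  W → negative

1. -12.00639, -94.47500
2. 64.37011, 178.62931
3. 49.40225, 88.64500
4. -65.35564, -101.77644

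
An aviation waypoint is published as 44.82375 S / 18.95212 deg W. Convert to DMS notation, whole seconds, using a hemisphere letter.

44°49′26″ S, 18°57′8″ W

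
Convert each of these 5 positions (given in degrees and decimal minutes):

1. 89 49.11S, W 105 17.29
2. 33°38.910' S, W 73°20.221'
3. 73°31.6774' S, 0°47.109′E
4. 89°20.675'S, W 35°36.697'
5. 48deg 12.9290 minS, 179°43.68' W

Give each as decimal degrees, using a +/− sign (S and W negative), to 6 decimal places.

Point 1:
  φ: 89 + 49.11/60 = 89.8185000
  S ⇒ negate
  Lon: 17.29′ = 0.288167°; total 105.2881667
  W ⇒ negate
Point 2:
  φ: 33 + 38.91/60 = 33.6485000
  S → negative
  Lon: 20.221′ = 0.337017°; total 73.3370167
  W → negative
Point 3:
  Lat: 73 + 31.6774/60 = 73.5279567
  S → negative
  Longitude: 47.109′ = 0.785150°; total 0.7851500
  E → positive
Point 4:
  Lat: 89 + 20.675/60 = 89.3445833
  hemisphere S, so the sign is −
  λ: 35 + 36.697/60 = 35.6116167
  W ⇒ negate
Point 5:
  φ: 48 + 12.929/60 = 48.2154833
  S ⇒ negate
  λ: 43.68′ = 0.728000°; total 179.7280000
  W ⇒ negate

1. -89.818500, -105.288167
2. -33.648500, -73.337017
3. -73.527957, 0.785150
4. -89.344583, -35.611617
5. -48.215483, -179.728000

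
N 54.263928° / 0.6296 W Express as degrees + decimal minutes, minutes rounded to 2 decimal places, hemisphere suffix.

Lat: minutes = (54.263928 − 54) × 60 = 15.8357
λ: minutes = (0.629600 − 0) × 60 = 37.7760

54° 15.84′ N, 0° 37.78′ W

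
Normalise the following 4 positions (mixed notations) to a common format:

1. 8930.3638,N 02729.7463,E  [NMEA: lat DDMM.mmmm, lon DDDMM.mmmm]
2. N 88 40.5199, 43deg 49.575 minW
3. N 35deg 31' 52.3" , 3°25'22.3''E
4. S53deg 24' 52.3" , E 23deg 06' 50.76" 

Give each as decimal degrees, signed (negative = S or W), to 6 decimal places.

1. 89.506063, 27.495772
2. 88.675332, -43.826250
3. 35.531194, 3.422861
4. -53.414528, 23.114100

Point 1:
  Lat: split at 2 digits → 89° and 30.3638′; 89 + 30.3638/60 = 89.5060633
  N → positive
  Longitude: split at 3 digits → 027° and 29.7463′; 27 + 29.7463/60 = 27.4957717
  E → positive
Point 2:
  Lat: 88 + 40.5199/60 = 88.6753317
  N → positive
  λ: 49.575′ = 0.826250°; total 43.8262500
  W ⇒ negate
Point 3:
  φ: 31′ + 52.3″ = 31.87167′; 35 + 31.87167/60 = 35.5311944
  N → positive
  Lon: 25′ + 22.3″ = 25.37167′; 3 + 25.37167/60 = 3.4228611
  E ⇒ keep positive
Point 4:
  Lat: 24′ + 52.3″ = 24.87167′; 53 + 24.87167/60 = 53.4145278
  S ⇒ negate
  Lon: 23 + 6/60 + 50.76/3600 = 23.1141000
  E ⇒ keep positive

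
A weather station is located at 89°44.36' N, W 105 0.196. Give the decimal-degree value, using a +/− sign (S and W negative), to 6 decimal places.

Latitude: 89 + 44.36/60 = 89.7393333
N ⇒ keep positive
Longitude: 105 + 0.196/60 = 105.0032667
hemisphere W, so the sign is −

89.739333, -105.003267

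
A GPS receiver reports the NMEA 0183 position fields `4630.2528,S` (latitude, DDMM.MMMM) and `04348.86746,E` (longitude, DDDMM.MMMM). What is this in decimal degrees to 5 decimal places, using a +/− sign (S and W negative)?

Latitude: degrees = first 2 digits = 46, minutes = 30.2528; 46 + 30.2528/60 = 46.504213
S → negative
λ: split at 3 digits → 043° and 48.86746′; 43 + 48.86746/60 = 43.814458
E ⇒ keep positive

-46.50421, 43.81446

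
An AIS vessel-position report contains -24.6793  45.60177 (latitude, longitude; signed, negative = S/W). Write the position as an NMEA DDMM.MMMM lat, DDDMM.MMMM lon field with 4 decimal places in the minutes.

Latitude is negative → S; |value| = 24.679300
Latitude: 24° + 0.679300 × 60 = 24° 40.758000′
Lon: minutes = (45.601770 − 45) × 60 = 36.106200

2440.7580,S / 04536.1062,E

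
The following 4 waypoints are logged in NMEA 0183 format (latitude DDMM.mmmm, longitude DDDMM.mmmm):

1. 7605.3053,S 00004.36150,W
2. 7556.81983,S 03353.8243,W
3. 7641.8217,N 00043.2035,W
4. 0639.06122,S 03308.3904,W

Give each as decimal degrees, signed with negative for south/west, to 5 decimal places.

1. -76.08842, -0.07269
2. -75.94700, -33.89707
3. 76.69703, -0.72006
4. -6.65102, -33.13984

Point 1:
  φ: split at 2 digits → 76° and 5.3053′; 76 + 5.3053/60 = 76.088422
  S ⇒ negate
  λ: split at 3 digits → 000° and 4.3615′; 0 + 4.3615/60 = 0.072692
  W → negative
Point 2:
  Latitude: degrees = first 2 digits = 75, minutes = 56.81983; 75 + 56.81983/60 = 75.946997
  S ⇒ negate
  λ: split at 3 digits → 033° and 53.8243′; 33 + 53.8243/60 = 33.897072
  W → negative
Point 3:
  φ: split at 2 digits → 76° and 41.8217′; 76 + 41.8217/60 = 76.697028
  N ⇒ keep positive
  Longitude: degrees = first 3 digits = 0, minutes = 43.2035; 0 + 43.2035/60 = 0.720058
  hemisphere W, so the sign is −
Point 4:
  Latitude: split at 2 digits → 06° and 39.06122′; 6 + 39.06122/60 = 6.651020
  hemisphere S, so the sign is −
  λ: degrees = first 3 digits = 33, minutes = 8.3904; 33 + 8.3904/60 = 33.139840
  hemisphere W, so the sign is −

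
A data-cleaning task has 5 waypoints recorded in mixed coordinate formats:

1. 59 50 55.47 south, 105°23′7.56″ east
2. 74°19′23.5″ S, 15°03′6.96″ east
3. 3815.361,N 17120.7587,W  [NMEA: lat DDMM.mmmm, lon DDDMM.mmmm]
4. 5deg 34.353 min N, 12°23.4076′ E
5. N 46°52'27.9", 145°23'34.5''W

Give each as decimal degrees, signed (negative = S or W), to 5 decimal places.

1. -59.84874, 105.38543
2. -74.32319, 15.05193
3. 38.25602, -171.34598
4. 5.57255, 12.39013
5. 46.87442, -145.39292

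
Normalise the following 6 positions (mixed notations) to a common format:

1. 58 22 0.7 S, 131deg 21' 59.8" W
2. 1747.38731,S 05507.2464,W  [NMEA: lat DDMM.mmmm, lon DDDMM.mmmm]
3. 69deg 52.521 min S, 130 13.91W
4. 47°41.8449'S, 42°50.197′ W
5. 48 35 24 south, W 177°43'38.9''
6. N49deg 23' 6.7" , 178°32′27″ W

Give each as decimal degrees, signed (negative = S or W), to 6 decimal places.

1. -58.366861, -131.366611
2. -17.789789, -55.120773
3. -69.875350, -130.231833
4. -47.697415, -42.836617
5. -48.590000, -177.727472
6. 49.385194, -178.540833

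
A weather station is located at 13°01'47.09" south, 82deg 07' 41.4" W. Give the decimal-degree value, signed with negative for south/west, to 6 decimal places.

-13.029747, -82.128167

Latitude: 13° + 1/60 + 47.09/3600 = 13 + 0.016667 + 0.013081 = 13.0297472
S → negative
Lon: 7′ + 41.4″ = 7.69000′; 82 + 7.69000/60 = 82.1281667
hemisphere W, so the sign is −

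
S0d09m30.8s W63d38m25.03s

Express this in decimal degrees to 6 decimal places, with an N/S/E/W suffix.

φ: 0° + 9/60 + 30.8/3600 = 0 + 0.150000 + 0.008556 = 0.1585556
Lon: 63 + 38/60 + 25.03/3600 = 63.6402861

0.158556° S, 63.640286° W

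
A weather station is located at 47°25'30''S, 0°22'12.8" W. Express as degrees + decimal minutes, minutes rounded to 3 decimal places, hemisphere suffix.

φ: 25 + 30/60 = 25.50000′
Lon: seconds/60 = 0.21333; minutes = 22 + 0.21333 = 22.21333

47° 25.500′ S, 0° 22.213′ W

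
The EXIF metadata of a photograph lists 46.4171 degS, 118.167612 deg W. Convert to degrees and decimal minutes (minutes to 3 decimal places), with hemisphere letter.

46° 25.026′ S, 118° 10.057′ W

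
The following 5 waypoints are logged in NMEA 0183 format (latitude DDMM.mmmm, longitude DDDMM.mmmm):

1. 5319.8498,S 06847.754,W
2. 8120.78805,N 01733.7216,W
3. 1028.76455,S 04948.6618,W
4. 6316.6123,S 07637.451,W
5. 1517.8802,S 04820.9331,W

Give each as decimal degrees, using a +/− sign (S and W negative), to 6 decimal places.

1. -53.330830, -68.795900
2. 81.346468, -17.562027
3. -10.479409, -49.811030
4. -63.276872, -76.624183
5. -15.298003, -48.348885

Point 1:
  Lat: degrees = first 2 digits = 53, minutes = 19.8498; 53 + 19.8498/60 = 53.3308300
  S ⇒ negate
  Lon: split at 3 digits → 068° and 47.754′; 68 + 47.754/60 = 68.7959000
  hemisphere W, so the sign is −
Point 2:
  Latitude: split at 2 digits → 81° and 20.78805′; 81 + 20.78805/60 = 81.3464675
  N → positive
  Lon: split at 3 digits → 017° and 33.7216′; 17 + 33.7216/60 = 17.5620267
  W → negative
Point 3:
  Lat: degrees = first 2 digits = 10, minutes = 28.76455; 10 + 28.76455/60 = 10.4794092
  hemisphere S, so the sign is −
  Lon: split at 3 digits → 049° and 48.6618′; 49 + 48.6618/60 = 49.8110300
  W → negative
Point 4:
  φ: split at 2 digits → 63° and 16.6123′; 63 + 16.6123/60 = 63.2768717
  hemisphere S, so the sign is −
  λ: degrees = first 3 digits = 76, minutes = 37.451; 76 + 37.451/60 = 76.6241833
  W → negative
Point 5:
  Lat: degrees = first 2 digits = 15, minutes = 17.8802; 15 + 17.8802/60 = 15.2980033
  hemisphere S, so the sign is −
  Lon: degrees = first 3 digits = 48, minutes = 20.9331; 48 + 20.9331/60 = 48.3488850
  hemisphere W, so the sign is −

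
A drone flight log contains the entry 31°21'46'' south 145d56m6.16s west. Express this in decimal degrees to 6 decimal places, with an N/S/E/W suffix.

31.362778° S, 145.935044° W

φ: 31° + 21/60 + 46/3600 = 31 + 0.350000 + 0.012778 = 31.3627778
λ: 145 + 56/60 + 6.16/3600 = 145.9350444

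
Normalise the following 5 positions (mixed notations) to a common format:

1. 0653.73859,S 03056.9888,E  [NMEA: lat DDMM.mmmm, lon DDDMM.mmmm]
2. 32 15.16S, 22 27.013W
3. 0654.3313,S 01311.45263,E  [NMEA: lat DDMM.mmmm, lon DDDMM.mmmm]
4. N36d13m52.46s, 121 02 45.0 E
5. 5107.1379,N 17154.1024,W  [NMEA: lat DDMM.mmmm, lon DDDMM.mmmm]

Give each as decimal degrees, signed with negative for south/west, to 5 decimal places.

1. -6.89564, 30.94981
2. -32.25267, -22.45022
3. -6.90552, 13.19088
4. 36.23124, 121.04583
5. 51.11897, -171.90171

Point 1:
  φ: split at 2 digits → 06° and 53.73859′; 6 + 53.73859/60 = 6.895643
  S → negative
  Lon: split at 3 digits → 030° and 56.9888′; 30 + 56.9888/60 = 30.949813
  E → positive
Point 2:
  φ: 15.16′ = 0.252667°; total 32.252667
  S → negative
  Longitude: 27.013′ = 0.450217°; total 22.450217
  W ⇒ negate
Point 3:
  φ: degrees = first 2 digits = 6, minutes = 54.3313; 6 + 54.3313/60 = 6.905522
  S ⇒ negate
  Lon: degrees = first 3 digits = 13, minutes = 11.45263; 13 + 11.45263/60 = 13.190877
  E ⇒ keep positive
Point 4:
  φ: 36° + 13/60 + 52.46/3600 = 36 + 0.216667 + 0.014572 = 36.231239
  N → positive
  Longitude: 121 + 2/60 + 45/3600 = 121.045833
  E ⇒ keep positive
Point 5:
  Latitude: degrees = first 2 digits = 51, minutes = 7.1379; 51 + 7.1379/60 = 51.118965
  N ⇒ keep positive
  λ: degrees = first 3 digits = 171, minutes = 54.1024; 171 + 54.1024/60 = 171.901707
  hemisphere W, so the sign is −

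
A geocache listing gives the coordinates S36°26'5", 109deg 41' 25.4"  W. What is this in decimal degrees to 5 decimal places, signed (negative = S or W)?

Lat: 26′ + 5″ = 26.08333′; 36 + 26.08333/60 = 36.434722
S → negative
Longitude: 109° + 41/60 + 25.4/3600 = 109 + 0.683333 + 0.007056 = 109.690389
hemisphere W, so the sign is −

-36.43472, -109.69039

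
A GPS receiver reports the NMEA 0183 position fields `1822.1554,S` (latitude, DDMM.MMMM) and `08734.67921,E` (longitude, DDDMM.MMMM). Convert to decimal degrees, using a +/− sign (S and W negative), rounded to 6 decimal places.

-18.369257, 87.577987

Lat: split at 2 digits → 18° and 22.1554′; 18 + 22.1554/60 = 18.3692567
S → negative
λ: degrees = first 3 digits = 87, minutes = 34.67921; 87 + 34.67921/60 = 87.5779868
E → positive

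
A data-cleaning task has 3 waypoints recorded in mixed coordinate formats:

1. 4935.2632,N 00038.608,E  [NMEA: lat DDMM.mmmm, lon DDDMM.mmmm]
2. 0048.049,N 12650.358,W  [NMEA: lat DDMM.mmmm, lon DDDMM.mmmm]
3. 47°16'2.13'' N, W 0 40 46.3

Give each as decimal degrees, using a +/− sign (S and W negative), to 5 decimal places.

Point 1:
  φ: split at 2 digits → 49° and 35.2632′; 49 + 35.2632/60 = 49.587720
  N ⇒ keep positive
  λ: split at 3 digits → 000° and 38.608′; 0 + 38.608/60 = 0.643467
  E → positive
Point 2:
  Lat: degrees = first 2 digits = 0, minutes = 48.049; 0 + 48.049/60 = 0.800817
  N → positive
  Longitude: degrees = first 3 digits = 126, minutes = 50.358; 126 + 50.358/60 = 126.839300
  W → negative
Point 3:
  φ: 47° + 16/60 + 2.13/3600 = 47 + 0.266667 + 0.000592 = 47.267258
  N ⇒ keep positive
  Longitude: 0 + 40/60 + 46.3/3600 = 0.679528
  W ⇒ negate

1. 49.58772, 0.64347
2. 0.80082, -126.83930
3. 47.26726, -0.67953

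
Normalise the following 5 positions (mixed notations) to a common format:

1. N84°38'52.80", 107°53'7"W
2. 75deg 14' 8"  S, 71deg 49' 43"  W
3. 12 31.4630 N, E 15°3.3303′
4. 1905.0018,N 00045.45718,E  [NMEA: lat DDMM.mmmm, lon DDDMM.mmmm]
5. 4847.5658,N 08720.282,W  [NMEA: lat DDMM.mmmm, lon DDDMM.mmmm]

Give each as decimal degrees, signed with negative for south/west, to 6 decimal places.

1. 84.648000, -107.885278
2. -75.235556, -71.828611
3. 12.524383, 15.055505
4. 19.083363, 0.757620
5. 48.792763, -87.338033

Point 1:
  Lat: 38′ + 52.8″ = 38.88000′; 84 + 38.88000/60 = 84.6480000
  N → positive
  λ: 107 + 53/60 + 7/3600 = 107.8852778
  W ⇒ negate
Point 2:
  Lat: 75 + 14/60 + 8/3600 = 75.2355556
  S ⇒ negate
  Longitude: 71 + 49/60 + 43/3600 = 71.8286111
  W ⇒ negate
Point 3:
  Latitude: 31.463′ = 0.524383°; total 12.5243833
  N ⇒ keep positive
  Longitude: 3.3303′ = 0.055505°; total 15.0555050
  E → positive
Point 4:
  Latitude: split at 2 digits → 19° and 5.0018′; 19 + 5.0018/60 = 19.0833633
  N ⇒ keep positive
  Lon: split at 3 digits → 000° and 45.45718′; 0 + 45.45718/60 = 0.7576197
  E ⇒ keep positive
Point 5:
  Latitude: degrees = first 2 digits = 48, minutes = 47.5658; 48 + 47.5658/60 = 48.7927633
  N ⇒ keep positive
  λ: split at 3 digits → 087° and 20.282′; 87 + 20.282/60 = 87.3380333
  W ⇒ negate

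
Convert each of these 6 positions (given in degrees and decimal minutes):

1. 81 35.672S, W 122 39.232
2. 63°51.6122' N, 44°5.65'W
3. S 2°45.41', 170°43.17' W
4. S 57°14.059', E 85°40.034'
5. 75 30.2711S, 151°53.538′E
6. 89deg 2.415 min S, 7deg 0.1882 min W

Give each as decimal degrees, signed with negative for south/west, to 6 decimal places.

1. -81.594533, -122.653867
2. 63.860203, -44.094167
3. -2.756833, -170.719500
4. -57.234317, 85.667233
5. -75.504518, 151.892300
6. -89.040250, -7.003137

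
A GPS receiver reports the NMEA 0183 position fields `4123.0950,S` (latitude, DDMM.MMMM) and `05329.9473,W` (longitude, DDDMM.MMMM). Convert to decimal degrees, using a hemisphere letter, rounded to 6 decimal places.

41.384917° S, 53.499122° W

Lat: degrees = first 2 digits = 41, minutes = 23.095; 41 + 23.095/60 = 41.3849167
Lon: split at 3 digits → 053° and 29.9473′; 53 + 29.9473/60 = 53.4991217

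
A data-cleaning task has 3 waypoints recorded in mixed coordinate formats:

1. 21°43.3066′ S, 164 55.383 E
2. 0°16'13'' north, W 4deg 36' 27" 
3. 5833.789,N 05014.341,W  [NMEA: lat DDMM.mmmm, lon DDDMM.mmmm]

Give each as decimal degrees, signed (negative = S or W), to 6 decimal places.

1. -21.721777, 164.923050
2. 0.270278, -4.607500
3. 58.563150, -50.239017

Point 1:
  φ: 43.3066′ = 0.721777°; total 21.7217767
  S → negative
  Lon: 164 + 55.383/60 = 164.9230500
  E → positive
Point 2:
  φ: 0° + 16/60 + 13/3600 = 0 + 0.266667 + 0.003611 = 0.2702778
  N ⇒ keep positive
  Lon: 4 + 36/60 + 27/3600 = 4.6075000
  W → negative
Point 3:
  Latitude: degrees = first 2 digits = 58, minutes = 33.789; 58 + 33.789/60 = 58.5631500
  N → positive
  Lon: split at 3 digits → 050° and 14.341′; 50 + 14.341/60 = 50.2390167
  W ⇒ negate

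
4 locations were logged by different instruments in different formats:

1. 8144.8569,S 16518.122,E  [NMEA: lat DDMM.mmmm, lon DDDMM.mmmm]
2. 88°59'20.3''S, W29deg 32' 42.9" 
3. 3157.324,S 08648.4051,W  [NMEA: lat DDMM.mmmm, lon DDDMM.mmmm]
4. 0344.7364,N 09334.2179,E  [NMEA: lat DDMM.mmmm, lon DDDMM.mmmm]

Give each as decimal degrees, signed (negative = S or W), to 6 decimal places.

1. -81.747615, 165.302033
2. -88.988972, -29.545250
3. -31.955400, -86.806752
4. 3.745607, 93.570298

Point 1:
  φ: degrees = first 2 digits = 81, minutes = 44.8569; 81 + 44.8569/60 = 81.7476150
  S ⇒ negate
  Longitude: degrees = first 3 digits = 165, minutes = 18.122; 165 + 18.122/60 = 165.3020333
  E ⇒ keep positive
Point 2:
  φ: 88 + 59/60 + 20.3/3600 = 88.9889722
  S ⇒ negate
  Longitude: 32′ + 42.9″ = 32.71500′; 29 + 32.71500/60 = 29.5452500
  W → negative
Point 3:
  Lat: split at 2 digits → 31° and 57.324′; 31 + 57.324/60 = 31.9554000
  S → negative
  λ: degrees = first 3 digits = 86, minutes = 48.4051; 86 + 48.4051/60 = 86.8067517
  W → negative
Point 4:
  Lat: split at 2 digits → 03° and 44.7364′; 3 + 44.7364/60 = 3.7456067
  N → positive
  Longitude: degrees = first 3 digits = 93, minutes = 34.2179; 93 + 34.2179/60 = 93.5702983
  E ⇒ keep positive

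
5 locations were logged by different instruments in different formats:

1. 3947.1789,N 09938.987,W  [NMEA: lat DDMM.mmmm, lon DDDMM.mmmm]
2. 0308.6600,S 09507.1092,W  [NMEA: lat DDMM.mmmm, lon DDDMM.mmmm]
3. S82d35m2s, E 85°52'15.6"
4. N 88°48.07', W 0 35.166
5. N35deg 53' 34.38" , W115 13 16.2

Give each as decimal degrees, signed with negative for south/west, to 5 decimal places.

Point 1:
  Latitude: degrees = first 2 digits = 39, minutes = 47.1789; 39 + 47.1789/60 = 39.786315
  N ⇒ keep positive
  Longitude: degrees = first 3 digits = 99, minutes = 38.987; 99 + 38.987/60 = 99.649783
  W ⇒ negate
Point 2:
  Lat: degrees = first 2 digits = 3, minutes = 8.66; 3 + 8.66/60 = 3.144333
  S → negative
  Longitude: split at 3 digits → 095° and 7.1092′; 95 + 7.1092/60 = 95.118487
  hemisphere W, so the sign is −
Point 3:
  Lat: 82 + 35/60 + 2/3600 = 82.583889
  hemisphere S, so the sign is −
  λ: 85 + 52/60 + 15.6/3600 = 85.871000
  E → positive
Point 4:
  Latitude: 88 + 48.07/60 = 88.801167
  N → positive
  Lon: 0 + 35.166/60 = 0.586100
  W ⇒ negate
Point 5:
  Lat: 35° + 53/60 + 34.38/3600 = 35 + 0.883333 + 0.009550 = 35.892883
  N → positive
  Longitude: 115 + 13/60 + 16.2/3600 = 115.221167
  W → negative

1. 39.78632, -99.64978
2. -3.14433, -95.11849
3. -82.58389, 85.87100
4. 88.80117, -0.58610
5. 35.89288, -115.22117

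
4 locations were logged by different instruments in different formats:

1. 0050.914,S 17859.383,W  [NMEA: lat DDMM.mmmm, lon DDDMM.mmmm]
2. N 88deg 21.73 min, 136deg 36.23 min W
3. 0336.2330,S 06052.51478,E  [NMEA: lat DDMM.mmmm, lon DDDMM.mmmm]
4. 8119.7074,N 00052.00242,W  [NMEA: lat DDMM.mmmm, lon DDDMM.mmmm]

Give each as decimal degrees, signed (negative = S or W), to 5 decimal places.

Point 1:
  Latitude: degrees = first 2 digits = 0, minutes = 50.914; 0 + 50.914/60 = 0.848567
  S → negative
  Longitude: degrees = first 3 digits = 178, minutes = 59.383; 178 + 59.383/60 = 178.989717
  hemisphere W, so the sign is −
Point 2:
  Latitude: 21.73′ = 0.362167°; total 88.362167
  N ⇒ keep positive
  Longitude: 136 + 36.23/60 = 136.603833
  W → negative
Point 3:
  Latitude: degrees = first 2 digits = 3, minutes = 36.233; 3 + 36.233/60 = 3.603883
  S → negative
  Lon: degrees = first 3 digits = 60, minutes = 52.51478; 60 + 52.51478/60 = 60.875246
  E → positive
Point 4:
  Latitude: split at 2 digits → 81° and 19.7074′; 81 + 19.7074/60 = 81.328457
  N → positive
  Longitude: split at 3 digits → 000° and 52.00242′; 0 + 52.00242/60 = 0.866707
  W → negative

1. -0.84857, -178.98972
2. 88.36217, -136.60383
3. -3.60388, 60.87525
4. 81.32846, -0.86671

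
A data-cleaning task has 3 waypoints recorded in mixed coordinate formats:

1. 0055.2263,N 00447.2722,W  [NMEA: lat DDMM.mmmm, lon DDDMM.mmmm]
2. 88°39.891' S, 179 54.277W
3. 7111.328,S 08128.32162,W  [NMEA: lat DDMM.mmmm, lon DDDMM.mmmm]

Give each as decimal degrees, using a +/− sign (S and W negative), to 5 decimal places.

1. 0.92044, -4.78787
2. -88.66485, -179.90462
3. -71.18880, -81.47203

Point 1:
  Latitude: degrees = first 2 digits = 0, minutes = 55.2263; 0 + 55.2263/60 = 0.920438
  N → positive
  Longitude: split at 3 digits → 004° and 47.2722′; 4 + 47.2722/60 = 4.787870
  hemisphere W, so the sign is −
Point 2:
  φ: 88 + 39.891/60 = 88.664850
  S ⇒ negate
  λ: 179 + 54.277/60 = 179.904617
  W ⇒ negate
Point 3:
  Lat: split at 2 digits → 71° and 11.328′; 71 + 11.328/60 = 71.188800
  S ⇒ negate
  λ: split at 3 digits → 081° and 28.32162′; 81 + 28.32162/60 = 81.472027
  W → negative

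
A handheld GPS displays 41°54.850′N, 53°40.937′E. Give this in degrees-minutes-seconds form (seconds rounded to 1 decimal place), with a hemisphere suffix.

41°54′51.0″ N, 53°40′56.2″ E

Latitude: fractional minutes 0.85000 × 60 = 51.000″
Longitude: fractional minutes 0.93700 × 60 = 56.220″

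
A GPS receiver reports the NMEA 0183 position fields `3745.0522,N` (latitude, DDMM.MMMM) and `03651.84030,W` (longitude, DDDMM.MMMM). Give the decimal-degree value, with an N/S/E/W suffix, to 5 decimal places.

37.75087° N, 36.86401° W

Lat: split at 2 digits → 37° and 45.0522′; 37 + 45.0522/60 = 37.750870
λ: degrees = first 3 digits = 36, minutes = 51.8403; 36 + 51.8403/60 = 36.864005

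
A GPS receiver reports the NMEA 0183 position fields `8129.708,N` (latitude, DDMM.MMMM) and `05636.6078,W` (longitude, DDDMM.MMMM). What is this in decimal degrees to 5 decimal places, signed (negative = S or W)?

81.49513, -56.61013

Latitude: degrees = first 2 digits = 81, minutes = 29.708; 81 + 29.708/60 = 81.495133
N ⇒ keep positive
λ: split at 3 digits → 056° and 36.6078′; 56 + 36.6078/60 = 56.610130
hemisphere W, so the sign is −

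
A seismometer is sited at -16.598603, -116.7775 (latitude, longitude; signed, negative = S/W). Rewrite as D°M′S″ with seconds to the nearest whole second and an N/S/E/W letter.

Latitude is negative → S; |value| = 16.598603
φ: 0.598603 × 60 = 35.91618′ → 35′, remainder × 60 = 54.97″
Longitude is negative → W; |value| = 116.777500
Lon: 0.777500° → 46.65000′; 0.65000 × 60 = 39.00″

16°35′55″ S, 116°46′39″ W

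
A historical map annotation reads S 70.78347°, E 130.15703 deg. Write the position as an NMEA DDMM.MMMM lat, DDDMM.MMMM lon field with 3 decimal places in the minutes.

7047.008,S / 13009.422,E

Latitude: minutes = (70.783470 − 70) × 60 = 47.00820
Lon: 130° + 0.157030 × 60 = 130° 9.42180′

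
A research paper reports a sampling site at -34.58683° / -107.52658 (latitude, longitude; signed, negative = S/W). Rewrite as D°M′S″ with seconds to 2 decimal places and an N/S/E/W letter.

34°35′12.59″ S, 107°31′35.69″ W

Latitude is negative → S; |value| = 34.586830
φ: whole degrees 34; 35.20980′ → 35′ and 12.5880″
Longitude is negative → W; |value| = 107.526580
Lon: 0.526580 × 60 = 31.59480′ → 31′, remainder × 60 = 35.6880″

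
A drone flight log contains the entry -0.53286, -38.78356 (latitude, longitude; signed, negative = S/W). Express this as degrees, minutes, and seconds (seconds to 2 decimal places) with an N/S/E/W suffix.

0°31′58.30″ S, 38°47′0.82″ W

Latitude is negative → S; |value| = 0.532860
φ: 0.532860 × 60 = 31.97160′ → 31′, remainder × 60 = 58.2960″
Longitude is negative → W; |value| = 38.783560
λ: 0.783560 × 60 = 47.01360′ → 47′, remainder × 60 = 0.8160″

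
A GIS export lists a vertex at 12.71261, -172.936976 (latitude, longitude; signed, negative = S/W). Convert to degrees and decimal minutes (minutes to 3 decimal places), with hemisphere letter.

12° 42.757′ N, 172° 56.219′ W

Lat: fractional part 0.712610 → 42.75660 minutes
Longitude is negative → W; |value| = 172.936976
Lon: 172° + 0.936976 × 60 = 172° 56.21856′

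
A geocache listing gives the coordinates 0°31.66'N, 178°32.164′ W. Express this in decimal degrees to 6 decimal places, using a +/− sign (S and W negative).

0.527667, -178.536067

Lat: 0 + 31.66/60 = 0.5276667
N ⇒ keep positive
λ: 32.164′ = 0.536067°; total 178.5360667
W ⇒ negate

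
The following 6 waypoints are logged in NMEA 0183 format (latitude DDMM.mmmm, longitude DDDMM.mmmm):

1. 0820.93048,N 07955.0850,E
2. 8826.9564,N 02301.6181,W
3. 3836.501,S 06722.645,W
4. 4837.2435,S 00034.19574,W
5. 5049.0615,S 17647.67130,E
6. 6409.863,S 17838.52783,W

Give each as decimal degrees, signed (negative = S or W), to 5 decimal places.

Point 1:
  Lat: split at 2 digits → 08° and 20.93048′; 8 + 20.93048/60 = 8.348841
  N ⇒ keep positive
  λ: degrees = first 3 digits = 79, minutes = 55.085; 79 + 55.085/60 = 79.918083
  E → positive
Point 2:
  φ: split at 2 digits → 88° and 26.9564′; 88 + 26.9564/60 = 88.449273
  N ⇒ keep positive
  Longitude: degrees = first 3 digits = 23, minutes = 1.6181; 23 + 1.6181/60 = 23.026968
  hemisphere W, so the sign is −
Point 3:
  Latitude: split at 2 digits → 38° and 36.501′; 38 + 36.501/60 = 38.608350
  S → negative
  λ: split at 3 digits → 067° and 22.645′; 67 + 22.645/60 = 67.377417
  hemisphere W, so the sign is −
Point 4:
  Lat: degrees = first 2 digits = 48, minutes = 37.2435; 48 + 37.2435/60 = 48.620725
  hemisphere S, so the sign is −
  λ: degrees = first 3 digits = 0, minutes = 34.19574; 0 + 34.19574/60 = 0.569929
  W → negative
Point 5:
  Lat: degrees = first 2 digits = 50, minutes = 49.0615; 50 + 49.0615/60 = 50.817692
  S → negative
  Longitude: split at 3 digits → 176° and 47.6713′; 176 + 47.6713/60 = 176.794522
  E ⇒ keep positive
Point 6:
  Lat: degrees = first 2 digits = 64, minutes = 9.863; 64 + 9.863/60 = 64.164383
  hemisphere S, so the sign is −
  Lon: degrees = first 3 digits = 178, minutes = 38.52783; 178 + 38.52783/60 = 178.642131
  W → negative

1. 8.34884, 79.91808
2. 88.44927, -23.02697
3. -38.60835, -67.37742
4. -48.62073, -0.56993
5. -50.81769, 176.79452
6. -64.16438, -178.64213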